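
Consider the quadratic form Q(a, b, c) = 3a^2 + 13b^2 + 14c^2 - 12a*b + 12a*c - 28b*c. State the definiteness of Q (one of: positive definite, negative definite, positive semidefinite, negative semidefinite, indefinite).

indefinite

The associated matrix is A = [[3, -6, 6], [-6, 13, -14], [6, -14, 14]].
Row-reducing A symmetrically gives the diagonal entries 3, 1, -2.
Counting signs: 2 positive, 1 negative.
Hence Q is indefinite.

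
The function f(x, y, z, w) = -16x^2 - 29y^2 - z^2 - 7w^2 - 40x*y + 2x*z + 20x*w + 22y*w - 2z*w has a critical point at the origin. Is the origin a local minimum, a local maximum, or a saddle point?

The Hessian at the origin is H = [[-32, -40, 2, 20], [-40, -58, 0, 22], [2, 0, -2, -2], [20, 22, -2, -14]].
Applying the same elementary operations to the rows and columns of H produces a congruent diagonal matrix with entries -32, -8, -35/32, -12/35.
Counting signs: 4 negative.
H is negative definite, so the origin is a strict local maximum.

local maximum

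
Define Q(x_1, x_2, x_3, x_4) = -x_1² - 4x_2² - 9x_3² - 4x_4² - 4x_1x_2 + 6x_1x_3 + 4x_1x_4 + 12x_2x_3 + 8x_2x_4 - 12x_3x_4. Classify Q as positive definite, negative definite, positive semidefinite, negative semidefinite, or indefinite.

negative semidefinite

Write A = [[-1, -2, 3, 2], [-2, -4, 6, 4], [3, 6, -9, -6], [2, 4, -6, -4]].
Row-reducing A symmetrically gives the diagonal entries -1, 0, 0, 0.
That gives 1 negative, 3 zero pivots.
Hence Q is negative semidefinite.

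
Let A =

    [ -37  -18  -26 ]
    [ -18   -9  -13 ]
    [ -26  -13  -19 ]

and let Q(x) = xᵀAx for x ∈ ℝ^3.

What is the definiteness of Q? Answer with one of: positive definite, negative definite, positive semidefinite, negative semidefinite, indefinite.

negative definite

Leading principal minors: Δ_1 = -37, Δ_2 = 9, Δ_3 = -2.
The signs alternate starting with Δ_1 < 0, so by Sylvester's criterion Q is negative definite.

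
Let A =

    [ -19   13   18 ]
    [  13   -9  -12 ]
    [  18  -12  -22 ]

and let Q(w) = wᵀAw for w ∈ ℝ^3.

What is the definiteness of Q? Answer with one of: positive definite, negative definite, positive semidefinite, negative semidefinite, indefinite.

negative definite

Leading principal minors: Δ_1 = -19, Δ_2 = 2, Δ_3 = -8.
The signs alternate starting with Δ_1 < 0, so by Sylvester's criterion Q is negative definite.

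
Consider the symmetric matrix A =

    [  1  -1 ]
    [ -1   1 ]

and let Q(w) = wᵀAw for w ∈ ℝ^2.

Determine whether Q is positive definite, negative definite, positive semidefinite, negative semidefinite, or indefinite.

positive semidefinite

Congruent diagonalization of A (simultaneous row and column reduction) yields pivots 1, 0.
So there are 1 positive, 1 zero pivots.
Hence Q is positive semidefinite.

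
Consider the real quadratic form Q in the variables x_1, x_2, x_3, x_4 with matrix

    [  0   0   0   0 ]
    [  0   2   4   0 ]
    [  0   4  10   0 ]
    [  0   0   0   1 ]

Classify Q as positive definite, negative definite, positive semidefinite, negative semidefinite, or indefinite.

Applying the same elementary operations to the rows and columns of A produces a congruent diagonal matrix with entries 0, 2, 2, 1.
That gives 3 positive, 1 zero pivots.
Hence Q is positive semidefinite.

positive semidefinite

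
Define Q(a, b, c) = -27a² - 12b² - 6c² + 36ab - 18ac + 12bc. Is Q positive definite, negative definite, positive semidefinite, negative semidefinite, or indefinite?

The symmetric matrix is A = [[-27, 18, -9], [18, -12, 6], [-9, 6, -6]].
Congruent diagonalization of A (simultaneous row and column reduction) yields pivots -27, 0, -3.
That gives 2 negative, 1 zero pivots.
Hence Q is negative semidefinite.

negative semidefinite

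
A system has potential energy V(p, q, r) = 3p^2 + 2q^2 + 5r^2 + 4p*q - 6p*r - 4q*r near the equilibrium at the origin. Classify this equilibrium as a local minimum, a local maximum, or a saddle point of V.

local minimum

The Hessian at the origin is H = [[6, 4, -6], [4, 4, -4], [-6, -4, 10]].
Congruent diagonalization of H (simultaneous row and column reduction) yields pivots 6, 4/3, 4.
Counting signs: 3 positive.
H is positive definite, so the origin is a strict local minimum.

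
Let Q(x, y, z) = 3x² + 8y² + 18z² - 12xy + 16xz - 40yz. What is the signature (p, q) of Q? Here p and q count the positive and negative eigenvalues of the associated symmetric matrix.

The associated matrix is A = [[3, -6, 8], [-6, 8, -20], [8, -20, 18]].
Symmetric row and column elimination reduces A to a congruent diagonal form with pivots 3, -4, 2/3.
So there are 2 positive, 1 negative pivots.

(2, 1)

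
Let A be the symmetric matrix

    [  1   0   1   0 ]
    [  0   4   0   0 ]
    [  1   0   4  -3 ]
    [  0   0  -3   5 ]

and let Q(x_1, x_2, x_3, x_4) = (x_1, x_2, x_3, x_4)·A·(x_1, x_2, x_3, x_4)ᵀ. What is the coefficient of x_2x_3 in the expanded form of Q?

0

The coefficient of x_2x_3 is A[2,3] + A[3,2] = 2·0 = 0.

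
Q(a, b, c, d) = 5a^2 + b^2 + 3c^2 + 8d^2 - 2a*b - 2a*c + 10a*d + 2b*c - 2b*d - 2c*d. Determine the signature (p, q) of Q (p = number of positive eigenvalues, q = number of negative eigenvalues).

The symmetric matrix is A = [[5, -1, -1, 5], [-1, 1, 1, -1], [-1, 1, 3, -1], [5, -1, -1, 8]].
Row-reducing A symmetrically gives the diagonal entries 5, 4/5, 2, 3.
That gives 4 positive pivots.

(4, 0)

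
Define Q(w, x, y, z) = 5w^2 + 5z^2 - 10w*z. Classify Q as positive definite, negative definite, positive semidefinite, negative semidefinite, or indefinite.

positive semidefinite

Write A = [[5, 0, 0, -5], [0, 0, 0, 0], [0, 0, 0, 0], [-5, 0, 0, 5]].
Congruent diagonalization of A (simultaneous row and column reduction) yields pivots 5, 0, 0, 0.
That gives 1 positive, 3 zero pivots.
Hence Q is positive semidefinite.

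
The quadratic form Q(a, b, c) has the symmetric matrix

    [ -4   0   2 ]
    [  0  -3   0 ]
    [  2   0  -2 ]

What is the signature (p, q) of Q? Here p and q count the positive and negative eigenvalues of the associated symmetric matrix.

Congruent diagonalization of A (simultaneous row and column reduction) yields pivots -4, -3, -1.
Counting signs: 3 negative.

(0, 3)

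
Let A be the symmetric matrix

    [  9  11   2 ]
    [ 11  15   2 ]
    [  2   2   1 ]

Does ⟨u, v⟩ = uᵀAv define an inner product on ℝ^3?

Applying the same elementary operations to the rows and columns of A produces a congruent diagonal matrix with entries 9, 14/9, 3/7.
So there are 3 positive pivots.
Hence Q is positive definite.
⟨·,·⟩ is an inner product exactly when A is positive definite.

yes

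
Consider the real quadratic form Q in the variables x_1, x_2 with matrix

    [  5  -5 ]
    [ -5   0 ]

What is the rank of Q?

2

Applying the same elementary operations to the rows and columns of A produces a congruent diagonal matrix with entries 5, -5.
So there are 1 positive, 1 negative pivots.
The rank is the number of nonzero pivots: 2.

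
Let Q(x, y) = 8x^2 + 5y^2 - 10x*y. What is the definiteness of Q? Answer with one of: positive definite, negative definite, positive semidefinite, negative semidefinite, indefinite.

positive definite

The symmetric matrix of Q is A = [[8, -5], [-5, 5]].
Leading principal minors: Δ_1 = 8, Δ_2 = 15.
All leading principal minors are positive, so by Sylvester's criterion Q is positive definite.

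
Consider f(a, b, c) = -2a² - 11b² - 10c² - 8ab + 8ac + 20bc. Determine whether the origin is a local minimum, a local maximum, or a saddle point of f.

local maximum

The Hessian at the origin is H = [[-4, -8, 8], [-8, -22, 20], [8, 20, -20]].
Applying the same elementary operations to the rows and columns of H produces a congruent diagonal matrix with entries -4, -6, -4/3.
That gives 3 negative pivots.
H is negative definite, so the origin is a strict local maximum.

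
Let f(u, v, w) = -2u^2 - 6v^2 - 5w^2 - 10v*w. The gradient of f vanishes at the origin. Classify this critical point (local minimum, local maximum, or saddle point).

local maximum

The Hessian at the origin is H = [[-4, 0, 0], [0, -12, -10], [0, -10, -10]].
Congruent diagonalization of H (simultaneous row and column reduction) yields pivots -4, -12, -5/3.
So there are 3 negative pivots.
H is negative definite, so the origin is a strict local maximum.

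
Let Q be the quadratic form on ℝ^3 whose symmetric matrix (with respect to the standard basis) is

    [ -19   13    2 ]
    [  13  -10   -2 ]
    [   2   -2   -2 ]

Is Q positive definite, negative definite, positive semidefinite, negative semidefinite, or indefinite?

negative definite

An LDLᵀ factorisation of A has diagonal entries -19, -21/19, -10/7.
So there are 3 negative pivots.
Hence Q is negative definite.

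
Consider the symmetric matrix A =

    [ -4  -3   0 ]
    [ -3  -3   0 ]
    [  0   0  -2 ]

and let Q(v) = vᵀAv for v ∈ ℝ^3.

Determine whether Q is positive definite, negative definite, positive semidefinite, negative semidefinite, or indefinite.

negative definite

Leading principal minors: Δ_1 = -4, Δ_2 = 3, Δ_3 = -6.
The signs alternate starting with Δ_1 < 0, so by Sylvester's criterion Q is negative definite.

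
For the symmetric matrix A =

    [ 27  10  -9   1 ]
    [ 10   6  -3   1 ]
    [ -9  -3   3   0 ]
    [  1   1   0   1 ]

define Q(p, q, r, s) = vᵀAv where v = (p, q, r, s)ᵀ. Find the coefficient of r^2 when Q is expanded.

3

The coefficient of r^2 is the diagonal entry A[3,3] = 3.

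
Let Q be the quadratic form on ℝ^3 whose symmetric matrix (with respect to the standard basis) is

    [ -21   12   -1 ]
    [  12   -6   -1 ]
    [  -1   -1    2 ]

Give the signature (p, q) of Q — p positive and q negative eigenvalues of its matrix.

(1, 2)

Congruent diagonalization of A (simultaneous row and column reduction) yields pivots -21, 6/7, -5/6.
Counting signs: 1 positive, 2 negative.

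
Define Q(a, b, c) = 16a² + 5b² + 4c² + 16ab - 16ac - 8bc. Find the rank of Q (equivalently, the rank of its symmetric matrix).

2

The associated matrix is A = [[16, 8, -8], [8, 5, -4], [-8, -4, 4]].
Congruent diagonalization of A (simultaneous row and column reduction) yields pivots 16, 1, 0.
So there are 2 positive, 1 zero pivots.
The rank is the number of nonzero pivots: 2.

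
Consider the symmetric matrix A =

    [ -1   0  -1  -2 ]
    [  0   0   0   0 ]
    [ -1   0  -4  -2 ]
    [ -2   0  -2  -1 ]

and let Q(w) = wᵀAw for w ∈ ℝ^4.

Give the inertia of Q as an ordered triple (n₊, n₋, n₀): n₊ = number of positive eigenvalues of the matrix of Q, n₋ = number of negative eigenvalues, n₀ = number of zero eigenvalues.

(1, 2, 1)

Row-reducing A symmetrically gives the diagonal entries -1, 0, -3, 3.
So there are 1 positive, 2 negative, 1 zero pivots.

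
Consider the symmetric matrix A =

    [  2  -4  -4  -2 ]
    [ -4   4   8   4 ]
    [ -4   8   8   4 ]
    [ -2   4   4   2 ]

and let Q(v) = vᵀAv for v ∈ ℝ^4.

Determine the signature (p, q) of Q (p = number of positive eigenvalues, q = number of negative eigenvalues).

(1, 1)

Symmetric row and column elimination reduces A to a congruent diagonal form with pivots 2, -4, 0, 0.
So there are 1 positive, 1 negative, 2 zero pivots.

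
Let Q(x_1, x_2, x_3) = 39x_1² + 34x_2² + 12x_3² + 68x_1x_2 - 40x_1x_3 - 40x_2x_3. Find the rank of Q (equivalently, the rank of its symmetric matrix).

3

The symmetric matrix is A = [[39, 34, -20], [34, 34, -20], [-20, -20, 12]].
Congruent diagonalization of A (simultaneous row and column reduction) yields pivots 39, 170/39, 4/17.
Counting signs: 3 positive.
The rank is the number of nonzero pivots: 3.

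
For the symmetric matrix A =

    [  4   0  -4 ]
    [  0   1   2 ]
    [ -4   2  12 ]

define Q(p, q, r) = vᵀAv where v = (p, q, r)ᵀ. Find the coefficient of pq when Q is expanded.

0

The coefficient of pq is A[1,2] + A[2,1] = 2·0 = 0.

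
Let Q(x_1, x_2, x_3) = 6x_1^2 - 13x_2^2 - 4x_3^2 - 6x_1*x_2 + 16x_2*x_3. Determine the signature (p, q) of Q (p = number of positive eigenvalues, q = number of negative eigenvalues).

The associated matrix is A = [[6, -3, 0], [-3, -13, 8], [0, 8, -4]].
Row-reducing A symmetrically gives the diagonal entries 6, -29/2, 12/29.
Counting signs: 2 positive, 1 negative.

(2, 1)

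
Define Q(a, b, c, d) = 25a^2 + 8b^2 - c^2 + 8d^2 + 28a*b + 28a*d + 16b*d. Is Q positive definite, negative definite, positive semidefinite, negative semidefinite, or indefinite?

The symmetric matrix is A = [[25, 14, 0, 14], [14, 8, 0, 8], [0, 0, -1, 0], [14, 8, 0, 8]].
Applying the same elementary operations to the rows and columns of A produces a congruent diagonal matrix with entries 25, 4/25, -1, 0.
So there are 2 positive, 1 negative, 1 zero pivots.
Hence Q is indefinite.

indefinite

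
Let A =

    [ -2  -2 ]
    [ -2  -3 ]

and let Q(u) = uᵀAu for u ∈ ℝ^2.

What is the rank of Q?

An LDLᵀ factorisation of A has diagonal entries -2, -1.
So there are 2 negative pivots.
The rank is the number of nonzero pivots: 2.

2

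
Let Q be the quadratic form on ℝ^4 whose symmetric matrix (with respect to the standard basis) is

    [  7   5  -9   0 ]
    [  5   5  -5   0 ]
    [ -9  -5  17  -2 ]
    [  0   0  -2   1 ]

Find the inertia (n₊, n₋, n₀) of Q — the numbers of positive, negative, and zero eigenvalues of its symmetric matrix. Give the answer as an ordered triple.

(3, 0, 1)

Row-reducing A symmetrically gives the diagonal entries 7, 10/7, 4, 0.
So there are 3 positive, 1 zero pivots.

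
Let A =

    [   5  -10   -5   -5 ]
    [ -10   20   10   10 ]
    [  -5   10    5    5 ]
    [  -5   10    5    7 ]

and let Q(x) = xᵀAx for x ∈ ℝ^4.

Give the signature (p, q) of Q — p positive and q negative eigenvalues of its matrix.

Row-reducing A symmetrically gives the diagonal entries 5, 0, 0, 2.
Counting signs: 2 positive, 2 zero.

(2, 0)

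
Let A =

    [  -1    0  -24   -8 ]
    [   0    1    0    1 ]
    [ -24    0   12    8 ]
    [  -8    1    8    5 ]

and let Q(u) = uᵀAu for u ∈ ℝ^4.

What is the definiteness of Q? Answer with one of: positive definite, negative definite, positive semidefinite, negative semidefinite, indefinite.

indefinite

Congruent diagonalization of A (simultaneous row and column reduction) yields pivots -1, 1, 588, -4/147.
Counting signs: 2 positive, 2 negative.
Hence Q is indefinite.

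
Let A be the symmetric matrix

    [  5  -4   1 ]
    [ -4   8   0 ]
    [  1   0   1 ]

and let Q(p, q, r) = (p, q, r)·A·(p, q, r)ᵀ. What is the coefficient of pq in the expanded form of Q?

-8

The coefficient of pq is A[1,2] + A[2,1] = 2·(-4) = -8.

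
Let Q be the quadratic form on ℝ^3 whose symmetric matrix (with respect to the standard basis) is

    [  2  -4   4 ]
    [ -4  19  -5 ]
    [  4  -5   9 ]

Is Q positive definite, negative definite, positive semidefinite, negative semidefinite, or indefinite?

Applying the same elementary operations to the rows and columns of A produces a congruent diagonal matrix with entries 2, 11, 2/11.
So there are 3 positive pivots.
Hence Q is positive definite.

positive definite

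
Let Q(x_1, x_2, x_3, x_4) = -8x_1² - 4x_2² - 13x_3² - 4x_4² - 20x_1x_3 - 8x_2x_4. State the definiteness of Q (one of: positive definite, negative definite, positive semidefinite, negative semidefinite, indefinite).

The associated matrix is A = [[-8, 0, -10, 0], [0, -4, 0, -4], [-10, 0, -13, 0], [0, -4, 0, -4]].
Row-reducing A symmetrically gives the diagonal entries -8, -4, -1/2, 0.
Counting signs: 3 negative, 1 zero.
Hence Q is negative semidefinite.

negative semidefinite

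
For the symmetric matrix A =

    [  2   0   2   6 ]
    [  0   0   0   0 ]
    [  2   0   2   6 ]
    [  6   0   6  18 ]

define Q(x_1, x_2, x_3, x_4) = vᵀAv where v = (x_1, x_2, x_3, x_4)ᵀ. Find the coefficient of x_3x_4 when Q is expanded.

The coefficient of x_3x_4 is A[3,4] + A[4,3] = 2·6 = 12.

12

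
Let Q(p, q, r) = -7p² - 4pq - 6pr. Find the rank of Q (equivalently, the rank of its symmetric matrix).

2

Write A = [[-7, -2, -3], [-2, 0, 0], [-3, 0, 0]].
Row-reducing A symmetrically gives the diagonal entries -7, 4/7, 0.
So there are 1 positive, 1 negative, 1 zero pivots.
The rank is the number of nonzero pivots: 2.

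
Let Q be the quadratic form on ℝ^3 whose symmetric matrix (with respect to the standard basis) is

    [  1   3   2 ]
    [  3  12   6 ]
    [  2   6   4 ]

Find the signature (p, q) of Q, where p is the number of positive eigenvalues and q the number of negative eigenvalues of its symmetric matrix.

Congruent diagonalization of A (simultaneous row and column reduction) yields pivots 1, 3, 0.
Counting signs: 2 positive, 1 zero.

(2, 0)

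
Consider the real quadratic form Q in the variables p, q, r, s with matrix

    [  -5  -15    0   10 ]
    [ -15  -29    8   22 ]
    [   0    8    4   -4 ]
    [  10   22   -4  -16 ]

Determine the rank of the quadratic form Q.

Row-reducing A symmetrically gives the diagonal entries -5, 16, 0, 0.
Counting signs: 1 positive, 1 negative, 2 zero.
The rank is the number of nonzero pivots: 2.

2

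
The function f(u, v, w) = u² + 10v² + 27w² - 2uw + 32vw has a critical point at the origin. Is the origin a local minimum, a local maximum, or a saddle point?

local minimum

The Hessian at the origin is H = [[2, 0, -2], [0, 20, 32], [-2, 32, 54]].
Applying the same elementary operations to the rows and columns of H produces a congruent diagonal matrix with entries 2, 20, 4/5.
Counting signs: 3 positive.
H is positive definite, so the origin is a strict local minimum.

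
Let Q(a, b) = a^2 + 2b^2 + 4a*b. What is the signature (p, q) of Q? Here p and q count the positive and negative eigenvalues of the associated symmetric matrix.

(1, 1)

Write A = [[1, 2], [2, 2]].
Row-reducing A symmetrically gives the diagonal entries 1, -2.
That gives 1 positive, 1 negative pivots.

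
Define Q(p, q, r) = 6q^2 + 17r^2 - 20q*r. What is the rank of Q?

The associated matrix is A = [[0, 0, 0], [0, 6, -10], [0, -10, 17]].
Symmetric row and column elimination reduces A to a congruent diagonal form with pivots 0, 6, 1/3.
Counting signs: 2 positive, 1 zero.
The rank is the number of nonzero pivots: 2.

2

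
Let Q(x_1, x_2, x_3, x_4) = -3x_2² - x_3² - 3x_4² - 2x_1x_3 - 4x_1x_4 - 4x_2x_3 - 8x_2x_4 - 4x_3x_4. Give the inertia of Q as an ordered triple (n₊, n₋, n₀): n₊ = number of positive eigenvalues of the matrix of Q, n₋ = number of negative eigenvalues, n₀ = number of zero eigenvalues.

The symmetric matrix is A = [[0, 0, -1, -2], [0, -3, -2, -4], [-1, -2, -1, -2], [-2, -4, -2, -3]].
By Sylvester's law of inertia any congruent diagonalization of A has 2 positive, 2 negative and 0 zero entries.

(2, 2, 0)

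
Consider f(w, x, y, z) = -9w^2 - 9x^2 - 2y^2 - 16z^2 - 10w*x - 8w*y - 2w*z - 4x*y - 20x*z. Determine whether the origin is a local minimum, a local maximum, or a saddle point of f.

local maximum

The Hessian at the origin is H = [[-18, -10, -8, -2], [-10, -18, -4, -20], [-8, -4, -4, 0], [-2, -20, 0, -32]].
Applying the same elementary operations to the rows and columns of H produces a congruent diagonal matrix with entries -18, -112/9, -3/7, -3.
Counting signs: 4 negative.
H is negative definite, so the origin is a strict local maximum.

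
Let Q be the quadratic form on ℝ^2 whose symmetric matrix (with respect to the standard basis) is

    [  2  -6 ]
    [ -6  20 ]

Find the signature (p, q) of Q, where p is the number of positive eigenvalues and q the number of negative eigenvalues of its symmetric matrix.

(2, 0)

An LDLᵀ factorisation of A has diagonal entries 2, 2.
That gives 2 positive pivots.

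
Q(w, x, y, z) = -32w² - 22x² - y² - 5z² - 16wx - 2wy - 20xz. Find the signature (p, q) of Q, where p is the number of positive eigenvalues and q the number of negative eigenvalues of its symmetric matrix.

Write A = [[-32, -8, -1, 0], [-8, -22, 0, -10], [-1, 0, -1, 0], [0, -10, 0, -5]].
Applying the same elementary operations to the rows and columns of A produces a congruent diagonal matrix with entries -32, -20, -309/320, 5/309.
Counting signs: 1 positive, 3 negative.

(1, 3)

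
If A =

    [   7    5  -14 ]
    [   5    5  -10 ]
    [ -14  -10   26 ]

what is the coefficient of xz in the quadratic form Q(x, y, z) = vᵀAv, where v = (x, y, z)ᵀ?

The coefficient of xz is A[1,3] + A[3,1] = 2·(-14) = -28.

-28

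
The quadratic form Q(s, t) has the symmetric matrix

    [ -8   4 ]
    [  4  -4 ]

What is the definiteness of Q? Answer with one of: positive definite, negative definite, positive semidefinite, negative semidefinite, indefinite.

negative definite

Applying the same elementary operations to the rows and columns of A produces a congruent diagonal matrix with entries -8, -2.
Counting signs: 2 negative.
Hence Q is negative definite.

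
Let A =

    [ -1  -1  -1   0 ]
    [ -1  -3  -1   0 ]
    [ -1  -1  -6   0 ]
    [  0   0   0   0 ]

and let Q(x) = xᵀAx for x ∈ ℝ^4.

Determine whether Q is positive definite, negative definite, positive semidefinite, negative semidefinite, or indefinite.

negative semidefinite

Row-reducing A symmetrically gives the diagonal entries -1, -2, -5, 0.
Counting signs: 3 negative, 1 zero.
Hence Q is negative semidefinite.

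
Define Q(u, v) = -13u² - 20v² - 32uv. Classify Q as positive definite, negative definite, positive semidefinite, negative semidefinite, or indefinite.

negative definite

The symmetric matrix of Q is [[-13, -16], [-16, -20]].
For the 2×2 matrix [[-13, -16], [-16, -20]]: det = -13·-20 − (-16)² = 4, trace = -33.
det > 0 so both eigenvalues share the sign of the trace; trace = -33 < 0 ⇒ both negative.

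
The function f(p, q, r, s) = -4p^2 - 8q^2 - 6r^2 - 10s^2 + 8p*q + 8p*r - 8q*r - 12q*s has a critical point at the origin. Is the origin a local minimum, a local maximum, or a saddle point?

local maximum

The Hessian at the origin is H = [[-8, 8, 8, 0], [8, -16, -8, -12], [8, -8, -12, 0], [0, -12, 0, -20]].
Congruent diagonalization of H (simultaneous row and column reduction) yields pivots -8, -8, -4, -2.
That gives 4 negative pivots.
H is negative definite, so the origin is a strict local maximum.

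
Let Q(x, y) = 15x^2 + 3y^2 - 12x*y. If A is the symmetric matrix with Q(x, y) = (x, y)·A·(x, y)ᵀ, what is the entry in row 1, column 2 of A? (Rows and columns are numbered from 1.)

-6

The coefficient of x·y in Q is -12. For a symmetric A this equals A[1,2] + A[2,1] = 2·A[1,2].
So A[1,2] = -12/2 = -6.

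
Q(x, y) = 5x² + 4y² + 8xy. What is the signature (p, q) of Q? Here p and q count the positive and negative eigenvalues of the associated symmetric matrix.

(2, 0)

The associated matrix is A = [[5, 4], [4, 4]].
Row-reducing A symmetrically gives the diagonal entries 5, 4/5.
Counting signs: 2 positive.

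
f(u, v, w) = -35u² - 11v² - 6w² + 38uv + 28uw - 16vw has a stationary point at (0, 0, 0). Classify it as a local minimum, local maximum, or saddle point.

local maximum

The Hessian at the origin is H = [[-70, 38, 28], [38, -22, -16], [28, -16, -12]].
Row-reducing H symmetrically gives the diagonal entries -70, -48/35, -1/3.
That gives 3 negative pivots.
H is negative definite, so the origin is a strict local maximum.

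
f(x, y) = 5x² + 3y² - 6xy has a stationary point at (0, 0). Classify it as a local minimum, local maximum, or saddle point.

The Hessian at the origin is H = [[10, -6], [-6, 6]].
det H = 10·6 − (-6)² = 24 > 0 and H[1,1] = 10 > 0, so H is positive definite.
Therefore the origin is a local minimum.

local minimum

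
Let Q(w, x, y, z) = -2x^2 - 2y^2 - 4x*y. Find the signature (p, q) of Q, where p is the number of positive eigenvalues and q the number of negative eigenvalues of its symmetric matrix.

(0, 1)

The associated matrix is A = [[0, 0, 0, 0], [0, -2, -2, 0], [0, -2, -2, 0], [0, 0, 0, 0]].
Symmetric row and column elimination reduces A to a congruent diagonal form with pivots 0, -2, 0, 0.
So there are 1 negative, 3 zero pivots.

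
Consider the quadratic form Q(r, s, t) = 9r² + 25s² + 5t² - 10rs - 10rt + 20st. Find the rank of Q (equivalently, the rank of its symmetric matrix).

The associated matrix is A = [[9, -5, -5], [-5, 25, 10], [-5, 10, 5]].
Congruent diagonalization of A (simultaneous row and column reduction) yields pivots 9, 200/9, -1/8.
So there are 2 positive, 1 negative pivots.
The rank is the number of nonzero pivots: 3.

3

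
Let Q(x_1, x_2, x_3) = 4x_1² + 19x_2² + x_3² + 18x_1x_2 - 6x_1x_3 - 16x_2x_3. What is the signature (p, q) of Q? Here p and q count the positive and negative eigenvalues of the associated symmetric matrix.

The associated matrix is A = [[4, 9, -3], [9, 19, -8], [-3, -8, 1]].
Symmetric row and column elimination reduces A to a congruent diagonal form with pivots 4, -5/4, 0.
So there are 1 positive, 1 negative, 1 zero pivots.

(1, 1)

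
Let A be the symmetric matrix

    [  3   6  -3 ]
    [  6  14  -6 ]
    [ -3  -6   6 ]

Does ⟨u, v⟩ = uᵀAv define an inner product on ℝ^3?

yes

An LDLᵀ factorisation of A has diagonal entries 3, 2, 3.
Counting signs: 3 positive.
Hence Q is positive definite.
⟨·,·⟩ is an inner product exactly when A is positive definite.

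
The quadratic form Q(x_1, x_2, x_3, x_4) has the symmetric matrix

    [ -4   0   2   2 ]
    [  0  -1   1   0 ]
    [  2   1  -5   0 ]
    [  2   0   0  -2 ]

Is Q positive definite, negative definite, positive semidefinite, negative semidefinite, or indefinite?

Leading principal minors: Δ_1 = -4, Δ_2 = 4, Δ_3 = -12, Δ_4 = 8.
The signs alternate starting with Δ_1 < 0, so by Sylvester's criterion Q is negative definite.

negative definite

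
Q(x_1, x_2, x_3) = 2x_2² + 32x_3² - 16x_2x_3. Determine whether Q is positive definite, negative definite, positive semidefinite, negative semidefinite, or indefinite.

positive semidefinite

The associated matrix is A = [[0, 0, 0], [0, 2, -8], [0, -8, 32]].
Congruent diagonalization of A (simultaneous row and column reduction) yields pivots 0, 2, 0.
Counting signs: 1 positive, 2 zero.
Hence Q is positive semidefinite.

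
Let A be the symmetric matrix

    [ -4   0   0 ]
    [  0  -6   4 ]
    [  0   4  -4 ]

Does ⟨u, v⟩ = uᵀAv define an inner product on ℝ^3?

no

Leading principal minors: Δ_1 = -4, Δ_2 = 24, Δ_3 = -32.
The signs alternate starting with Δ_1 < 0, so by Sylvester's criterion Q is negative definite.
⟨·,·⟩ is an inner product exactly when A is positive definite.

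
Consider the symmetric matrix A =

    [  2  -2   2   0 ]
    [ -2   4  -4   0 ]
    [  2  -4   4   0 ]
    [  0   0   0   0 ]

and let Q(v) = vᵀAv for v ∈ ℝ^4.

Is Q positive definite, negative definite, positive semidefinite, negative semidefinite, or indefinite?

Symmetric row and column elimination reduces A to a congruent diagonal form with pivots 2, 2, 0, 0.
So there are 2 positive, 2 zero pivots.
Hence Q is positive semidefinite.

positive semidefinite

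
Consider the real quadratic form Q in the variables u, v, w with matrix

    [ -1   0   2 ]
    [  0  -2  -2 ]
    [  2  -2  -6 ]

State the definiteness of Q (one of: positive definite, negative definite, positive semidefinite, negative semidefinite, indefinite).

Congruent diagonalization of A (simultaneous row and column reduction) yields pivots -1, -2, 0.
Counting signs: 2 negative, 1 zero.
Hence Q is negative semidefinite.

negative semidefinite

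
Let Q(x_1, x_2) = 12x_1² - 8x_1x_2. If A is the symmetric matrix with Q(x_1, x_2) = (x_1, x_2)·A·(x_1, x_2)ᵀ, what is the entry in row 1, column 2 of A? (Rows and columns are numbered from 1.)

-4

The coefficient of x_1·x_2 in Q is -8. For a symmetric A this equals A[1,2] + A[2,1] = 2·A[1,2].
So A[1,2] = -8/2 = -4.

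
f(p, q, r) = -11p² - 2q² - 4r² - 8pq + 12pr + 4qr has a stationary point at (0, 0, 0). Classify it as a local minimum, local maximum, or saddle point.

The Hessian at the origin is H = [[-22, -8, 12], [-8, -4, 4], [12, 4, -8]].
Symmetric row and column elimination reduces H to a congruent diagonal form with pivots -22, -12/11, -4/3.
That gives 3 negative pivots.
H is negative definite, so the origin is a strict local maximum.

local maximum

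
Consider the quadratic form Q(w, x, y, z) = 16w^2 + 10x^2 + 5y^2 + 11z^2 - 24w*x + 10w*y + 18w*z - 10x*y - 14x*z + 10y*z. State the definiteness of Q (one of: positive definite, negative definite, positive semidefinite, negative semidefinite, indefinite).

The symmetric matrix of Q is A = [[16, -12, 5, 9], [-12, 10, -5, -7], [5, -5, 5, 5], [9, -7, 5, 11]].
Leading principal minors: Δ_1 = 16, Δ_2 = 16, Δ_3 = 30, Δ_4 = 120.
All leading principal minors are positive, so by Sylvester's criterion Q is positive definite.

positive definite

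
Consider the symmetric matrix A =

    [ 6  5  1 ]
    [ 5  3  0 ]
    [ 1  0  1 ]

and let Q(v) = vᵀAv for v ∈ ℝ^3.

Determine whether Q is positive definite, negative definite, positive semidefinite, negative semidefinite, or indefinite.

Row-reducing A symmetrically gives the diagonal entries 6, -7/6, 10/7.
So there are 2 positive, 1 negative pivots.
Hence Q is indefinite.

indefinite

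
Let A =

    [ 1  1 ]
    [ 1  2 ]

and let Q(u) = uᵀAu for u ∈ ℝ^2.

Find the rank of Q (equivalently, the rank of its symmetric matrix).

An LDLᵀ factorisation of A has diagonal entries 1, 1.
That gives 2 positive pivots.
The rank is the number of nonzero pivots: 2.

2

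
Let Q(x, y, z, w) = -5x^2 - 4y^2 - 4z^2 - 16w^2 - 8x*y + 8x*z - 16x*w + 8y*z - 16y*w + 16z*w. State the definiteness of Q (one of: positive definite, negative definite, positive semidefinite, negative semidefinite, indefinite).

Write A = [[-5, -4, 4, -8], [-4, -4, 4, -8], [4, 4, -4, 8], [-8, -8, 8, -16]].
Congruent diagonalization of A (simultaneous row and column reduction) yields pivots -5, -4/5, 0, 0.
Counting signs: 2 negative, 2 zero.
Hence Q is negative semidefinite.

negative semidefinite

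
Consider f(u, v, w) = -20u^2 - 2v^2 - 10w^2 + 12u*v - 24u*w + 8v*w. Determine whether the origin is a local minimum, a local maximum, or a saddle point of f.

The Hessian at the origin is H = [[-40, 12, -24], [12, -4, 8], [-24, 8, -20]].
Congruent diagonalization of H (simultaneous row and column reduction) yields pivots -40, -2/5, -4.
So there are 3 negative pivots.
H is negative definite, so the origin is a strict local maximum.

local maximum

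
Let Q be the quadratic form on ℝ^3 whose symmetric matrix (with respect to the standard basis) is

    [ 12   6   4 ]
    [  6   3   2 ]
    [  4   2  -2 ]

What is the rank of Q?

Symmetric row and column elimination reduces A to a congruent diagonal form with pivots 12, 0, -10/3.
Counting signs: 1 positive, 1 negative, 1 zero.
The rank is the number of nonzero pivots: 2.

2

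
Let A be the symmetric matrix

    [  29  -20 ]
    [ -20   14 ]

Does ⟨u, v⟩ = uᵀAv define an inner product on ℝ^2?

yes

For the 2×2 matrix [[29, -20], [-20, 14]]: det = 29·14 − (-20)² = 6, trace = 43.
det > 0 so both eigenvalues share the sign of the trace; trace = 43 > 0 ⇒ both positive.
⟨·,·⟩ is an inner product exactly when A is positive definite.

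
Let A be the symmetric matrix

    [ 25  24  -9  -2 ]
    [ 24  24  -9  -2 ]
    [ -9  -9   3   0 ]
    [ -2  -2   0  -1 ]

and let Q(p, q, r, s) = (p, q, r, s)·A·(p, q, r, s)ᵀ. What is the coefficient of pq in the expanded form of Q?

The coefficient of pq is A[1,2] + A[2,1] = 2·24 = 48.

48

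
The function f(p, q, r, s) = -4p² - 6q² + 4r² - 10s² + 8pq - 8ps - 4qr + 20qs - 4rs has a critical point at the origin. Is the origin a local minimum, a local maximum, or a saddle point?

The Hessian at the origin is H = [[-8, 8, 0, -8], [8, -12, -4, 20], [0, -4, 8, -4], [-8, 20, -4, -20]].
An LDLᵀ factorisation of H has diagonal entries -8, -4, 12, 8/3.
So there are 2 positive, 2 negative pivots.
H is indefinite, so the origin is a saddle point.

saddle point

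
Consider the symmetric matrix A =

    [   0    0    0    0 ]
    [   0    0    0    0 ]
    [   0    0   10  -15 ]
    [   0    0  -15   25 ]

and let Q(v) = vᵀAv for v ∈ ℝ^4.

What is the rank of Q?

2

Applying the same elementary operations to the rows and columns of A produces a congruent diagonal matrix with entries 0, 0, 10, 5/2.
Counting signs: 2 positive, 2 zero.
The rank is the number of nonzero pivots: 2.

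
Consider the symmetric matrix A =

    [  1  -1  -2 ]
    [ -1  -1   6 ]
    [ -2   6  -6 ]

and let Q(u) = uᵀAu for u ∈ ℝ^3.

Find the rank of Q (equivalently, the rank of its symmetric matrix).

An LDLᵀ factorisation of A has diagonal entries 1, -2, -2.
That gives 1 positive, 2 negative pivots.
The rank is the number of nonzero pivots: 3.

3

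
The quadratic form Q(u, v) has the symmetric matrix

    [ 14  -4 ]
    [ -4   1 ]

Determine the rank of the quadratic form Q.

Symmetric row and column elimination reduces A to a congruent diagonal form with pivots 14, -1/7.
So there are 1 positive, 1 negative pivots.
The rank is the number of nonzero pivots: 2.

2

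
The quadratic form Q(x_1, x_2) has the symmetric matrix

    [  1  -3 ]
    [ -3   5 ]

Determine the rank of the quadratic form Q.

2

Symmetric row and column elimination reduces A to a congruent diagonal form with pivots 1, -4.
Counting signs: 1 positive, 1 negative.
The rank is the number of nonzero pivots: 2.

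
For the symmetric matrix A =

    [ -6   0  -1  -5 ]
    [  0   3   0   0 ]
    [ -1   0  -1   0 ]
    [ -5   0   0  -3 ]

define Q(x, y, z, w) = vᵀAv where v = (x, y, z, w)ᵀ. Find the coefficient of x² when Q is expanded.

-6

The coefficient of x² is the diagonal entry A[1,1] = -6.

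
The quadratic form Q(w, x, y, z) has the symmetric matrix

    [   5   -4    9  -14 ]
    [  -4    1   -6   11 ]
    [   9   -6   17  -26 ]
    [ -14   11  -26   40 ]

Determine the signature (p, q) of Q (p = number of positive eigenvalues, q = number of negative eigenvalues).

Applying the same elementary operations to the rows and columns of A produces a congruent diagonal matrix with entries 5, -11/5, 16/11, 1/4.
So there are 3 positive, 1 negative pivots.

(3, 1)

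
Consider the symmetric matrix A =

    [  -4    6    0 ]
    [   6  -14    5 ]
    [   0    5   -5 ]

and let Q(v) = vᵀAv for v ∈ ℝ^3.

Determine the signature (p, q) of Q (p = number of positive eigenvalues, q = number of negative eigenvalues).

Symmetric row and column elimination reduces A to a congruent diagonal form with pivots -4, -5, 0.
That gives 2 negative, 1 zero pivots.

(0, 2)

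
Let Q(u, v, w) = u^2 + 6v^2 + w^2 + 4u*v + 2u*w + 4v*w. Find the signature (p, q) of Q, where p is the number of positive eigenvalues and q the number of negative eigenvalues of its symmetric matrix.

(2, 0)

The symmetric matrix is A = [[1, 2, 1], [2, 6, 2], [1, 2, 1]].
Symmetric row and column elimination reduces A to a congruent diagonal form with pivots 1, 2, 0.
So there are 2 positive, 1 zero pivots.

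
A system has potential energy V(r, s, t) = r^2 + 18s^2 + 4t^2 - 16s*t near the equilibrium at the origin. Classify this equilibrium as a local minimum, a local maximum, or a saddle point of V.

local minimum

The Hessian at the origin is H = [[2, 0, 0], [0, 36, -16], [0, -16, 8]].
An LDLᵀ factorisation of H has diagonal entries 2, 36, 8/9.
So there are 3 positive pivots.
H is positive definite, so the origin is a strict local minimum.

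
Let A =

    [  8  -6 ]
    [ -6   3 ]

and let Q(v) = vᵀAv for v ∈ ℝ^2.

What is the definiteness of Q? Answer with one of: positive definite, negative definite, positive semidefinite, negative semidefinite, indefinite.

indefinite

For the 2×2 matrix [[8, -6], [-6, 3]]: det = 8·3 − (-6)² = -12, trace = 11.
det < 0 so the eigenvalues have opposite signs; the form is indefinite.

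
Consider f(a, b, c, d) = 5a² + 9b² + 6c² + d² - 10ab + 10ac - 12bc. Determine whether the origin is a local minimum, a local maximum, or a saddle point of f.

The Hessian at the origin is H = [[10, -10, 10, 0], [-10, 18, -12, 0], [10, -12, 12, 0], [0, 0, 0, 2]].
Row-reducing H symmetrically gives the diagonal entries 10, 8, 3/2, 2.
That gives 4 positive pivots.
H is positive definite, so the origin is a strict local minimum.

local minimum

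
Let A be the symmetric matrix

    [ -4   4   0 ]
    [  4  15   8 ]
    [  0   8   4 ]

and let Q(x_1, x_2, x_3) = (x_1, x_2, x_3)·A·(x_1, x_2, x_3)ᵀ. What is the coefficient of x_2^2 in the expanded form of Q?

The coefficient of x_2^2 is the diagonal entry A[2,2] = 15.

15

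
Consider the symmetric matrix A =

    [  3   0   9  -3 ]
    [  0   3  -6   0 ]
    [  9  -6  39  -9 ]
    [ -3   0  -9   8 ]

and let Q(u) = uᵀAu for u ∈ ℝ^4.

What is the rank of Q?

3

Symmetric row and column elimination reduces A to a congruent diagonal form with pivots 3, 3, 0, 5.
So there are 3 positive, 1 zero pivots.
The rank is the number of nonzero pivots: 3.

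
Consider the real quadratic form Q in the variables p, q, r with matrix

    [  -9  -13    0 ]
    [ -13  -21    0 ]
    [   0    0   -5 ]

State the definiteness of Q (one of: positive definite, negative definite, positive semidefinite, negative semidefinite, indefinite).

Row-reducing A symmetrically gives the diagonal entries -9, -20/9, -5.
That gives 3 negative pivots.
Hence Q is negative definite.

negative definite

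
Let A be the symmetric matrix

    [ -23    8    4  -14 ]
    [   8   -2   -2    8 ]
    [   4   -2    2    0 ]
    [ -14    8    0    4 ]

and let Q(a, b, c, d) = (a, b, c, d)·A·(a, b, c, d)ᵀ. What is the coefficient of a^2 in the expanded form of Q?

The coefficient of a^2 is the diagonal entry A[1,1] = -23.

-23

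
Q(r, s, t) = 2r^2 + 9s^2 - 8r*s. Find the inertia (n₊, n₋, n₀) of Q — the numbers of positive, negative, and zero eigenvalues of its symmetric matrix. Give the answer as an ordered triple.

(2, 0, 1)

Write A = [[2, -4, 0], [-4, 9, 0], [0, 0, 0]].
Row-reducing A symmetrically gives the diagonal entries 2, 1, 0.
Counting signs: 2 positive, 1 zero.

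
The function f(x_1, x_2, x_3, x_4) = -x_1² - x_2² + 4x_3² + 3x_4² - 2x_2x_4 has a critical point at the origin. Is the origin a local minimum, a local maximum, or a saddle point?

The Hessian at the origin is H = [[-2, 0, 0, 0], [0, -2, 0, -2], [0, 0, 8, 0], [0, -2, 0, 6]].
Congruent diagonalization of H (simultaneous row and column reduction) yields pivots -2, -2, 8, 8.
That gives 2 positive, 2 negative pivots.
H is indefinite, so the origin is a saddle point.

saddle point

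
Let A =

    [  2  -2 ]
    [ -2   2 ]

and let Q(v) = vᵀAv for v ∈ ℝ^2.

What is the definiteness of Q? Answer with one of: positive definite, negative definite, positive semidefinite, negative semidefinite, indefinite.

positive semidefinite

For the 2×2 matrix [[2, -2], [-2, 2]]: det = 2·2 − (-2)² = 0, trace = 4.
det = 0 so one eigenvalue is zero; the form is semidefinite with the sign of the trace.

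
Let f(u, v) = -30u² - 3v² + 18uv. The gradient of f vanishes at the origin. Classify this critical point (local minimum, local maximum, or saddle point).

The Hessian at the origin is H = [[-60, 18], [18, -6]].
det H = -60·-6 − (18)² = 36 > 0 and H[1,1] = -60 < 0, so H is negative definite.
Therefore the origin is a local maximum.

local maximum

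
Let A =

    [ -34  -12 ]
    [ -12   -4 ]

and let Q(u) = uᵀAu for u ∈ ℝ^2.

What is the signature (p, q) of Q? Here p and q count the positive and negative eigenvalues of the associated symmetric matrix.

Symmetric row and column elimination reduces A to a congruent diagonal form with pivots -34, 4/17.
Counting signs: 1 positive, 1 negative.

(1, 1)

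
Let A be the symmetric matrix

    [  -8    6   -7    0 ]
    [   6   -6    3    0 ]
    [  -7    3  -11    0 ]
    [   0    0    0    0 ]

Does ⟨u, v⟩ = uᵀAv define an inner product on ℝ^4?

no

Row-reducing A symmetrically gives the diagonal entries -8, -3/2, -3/2, 0.
Counting signs: 3 negative, 1 zero.
Hence Q is negative semidefinite.
⟨·,·⟩ is an inner product exactly when A is positive definite.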